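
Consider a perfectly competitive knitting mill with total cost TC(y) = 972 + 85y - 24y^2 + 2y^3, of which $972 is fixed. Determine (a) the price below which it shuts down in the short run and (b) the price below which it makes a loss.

AVC = 85 - 24y + 2y^2; minimized at y = 6, giving min AVC = $13. That is the shutdown price.
ATC = 972/y + 85 - 24y + 2y^2. Setting dATC/dy = −972/y^2 − 24 + 4y = 0 gives y = 9 (since 4·9^3 − 24·9^2 = 972).
min ATC = 972/9 + 85 − 24·9 + 2·9^2 = $139. That is the break-even price.
Between these two prices the firm operates at a loss; above $139 it earns a profit.

Shutdown price = $13; break-even price = $139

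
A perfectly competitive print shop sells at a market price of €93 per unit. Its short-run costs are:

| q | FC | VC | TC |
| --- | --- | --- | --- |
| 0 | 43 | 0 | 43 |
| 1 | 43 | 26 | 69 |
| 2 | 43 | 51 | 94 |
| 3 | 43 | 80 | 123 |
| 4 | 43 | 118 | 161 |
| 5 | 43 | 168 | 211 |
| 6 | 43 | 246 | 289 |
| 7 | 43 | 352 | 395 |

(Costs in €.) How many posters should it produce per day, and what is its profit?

q = 6; profit = €269

Compute π = P·q − TC at each output: q=0: -43; q=1: 24; q=2: 92; q=3: 156; q=4: 211; q=5: 254; q=6: 269; q=7: 256.
Profit is maximized at q = 6. AVC there is 246/6 = €41 ≤ P, so producing beats shutting down (which would give -€43).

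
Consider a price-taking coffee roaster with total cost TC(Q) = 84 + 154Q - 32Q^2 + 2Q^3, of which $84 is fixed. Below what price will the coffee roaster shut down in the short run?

The firm shuts down when price falls below the minimum of average variable cost. AVC = VC/Q = 154 - 32Q + 2Q^2.
dAVC/dQ = -32 + 4Q = 0 gives Q = 8. min AVC = 154 - 32·8 + 2·8^2 = 26.
For P < $26 the firm produces nothing.

$26 per unit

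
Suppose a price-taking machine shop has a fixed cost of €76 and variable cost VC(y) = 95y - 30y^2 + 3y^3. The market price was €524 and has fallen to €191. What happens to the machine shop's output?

MC = 95 - 60y + 9y^2; the shutdown threshold is min AVC = €20 (at y = 5).
At P = €524 ≥ min AVC, set P = MC on the rising branch: y = 11.
At P = €191 ≥ min AVC, set P = MC: y = 8. The firm stays open but cuts output.

Output falls from 11 to 8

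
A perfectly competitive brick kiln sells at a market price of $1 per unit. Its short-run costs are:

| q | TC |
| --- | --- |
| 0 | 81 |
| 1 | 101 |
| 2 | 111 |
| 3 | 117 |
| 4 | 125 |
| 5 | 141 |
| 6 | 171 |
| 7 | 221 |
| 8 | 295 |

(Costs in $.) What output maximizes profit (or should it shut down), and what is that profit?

Compute π = P·q − TC at each output: q=0: -81; q=1: -100; q=2: -109; q=3: -114; q=4: -121; q=5: -136; q=6: -165; q=7: -214; q=8: -287.
Profit is highest at q = 0. Equivalently, the lowest AVC in the table is 44/4 ≈ $11 at q = 4, and P = $1 falls below it — price never covers variable cost, so the firm shuts down and loses only its fixed cost.

q = 0 (shut down); profit = -$81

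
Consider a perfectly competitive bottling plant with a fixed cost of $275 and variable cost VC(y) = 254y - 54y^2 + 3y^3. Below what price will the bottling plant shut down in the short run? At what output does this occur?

$11 per unit, at y = 9

The firm shuts down when price falls below the minimum of average variable cost. AVC = VC/y = 254 - 54y + 3y^2.
At the minimum of AVC, MC = AVC. MC = 254 - 108y + 9y^2; setting MC = AVC gives 6y^2 - 54y = 0, so y = 9. min AVC = 11.
The firm shuts down for any P below $11.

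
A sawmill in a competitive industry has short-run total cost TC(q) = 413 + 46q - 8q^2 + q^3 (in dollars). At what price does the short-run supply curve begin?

Short-run supply begins at min AVC. From VC = 46q - 8q^2 + q^3, AVC = 46 - 8q + q^2.
At the minimum of AVC, MC = AVC. MC = 46 - 16q + 3q^2; setting MC = AVC gives 2q^2 - 8q = 0, so q = 4. min AVC = 30.
For P < $30 the firm produces nothing.

$30 per unit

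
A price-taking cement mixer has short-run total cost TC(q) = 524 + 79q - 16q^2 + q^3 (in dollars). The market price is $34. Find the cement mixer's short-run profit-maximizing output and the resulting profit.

AVC = 79 - 16q + q^2; min AVC = $15 at q = 8. Since P = $34 ≥ min AVC, the firm produces.
With MC = 79 - 32q + 3q^2, P = MC on the upward-sloping part at q* = 9.
TR = 34·9 = 306. TC = 524 + 144 = 668. Profit = 306 − 668 = -$362.
Shutting down would mean losing the fixed cost of $524, so operating at a loss of $362 is better by $162.

Profit = -$362 at q = 9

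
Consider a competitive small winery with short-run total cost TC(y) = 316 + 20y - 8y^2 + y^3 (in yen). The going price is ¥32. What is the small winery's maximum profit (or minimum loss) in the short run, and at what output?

Profit = -¥172 at y = 6

AVC = 20 - 8y + y^2 has its minimum ¥4 at y = 4; price ¥32 clears that bar, so the firm operates.
With MC = 20 - 16y + 3y^2, P = MC on the upward-sloping part at y* = 6.
TR = 32·6 = 192. TC = 316 + 48 = 364. Profit = 192 − 364 = -¥172.
That loss of ¥172 beats the ¥316 the firm would lose by shutting down; producing recovers ¥144 of fixed cost.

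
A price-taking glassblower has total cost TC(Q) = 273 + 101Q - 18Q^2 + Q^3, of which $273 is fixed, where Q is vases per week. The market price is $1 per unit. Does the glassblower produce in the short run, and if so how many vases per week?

Variable cost is VC = 101Q - 18Q^2 + Q^3, so AVC = VC/Q = 101 - 18Q + Q^2 and MC = dTC/dQ = 101 - 36Q + 3Q^2.
AVC is minimized where dAVC/dQ = -18 + 2Q = 0, at Q = 9; min AVC = 101 - 18·9 + 9^2 = $20.
Since P = $1 < min AVC = $20, price fails to cover variable cost at any output.
The firm minimizes its loss by shutting down and losing only its fixed cost of $273.

Shut down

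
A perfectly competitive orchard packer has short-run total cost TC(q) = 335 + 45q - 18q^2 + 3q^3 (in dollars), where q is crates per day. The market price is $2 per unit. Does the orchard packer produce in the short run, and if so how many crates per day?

From TC, MC = TC'(q) = 45 - 36q + 9q^2 and AVC = VC/q = 45 - 18q + 3q^2.
AVC is minimized where dAVC/dq = -18 + 6q = 0, at q = 3; min AVC = 45 - 18·3 + 3·3^2 = $18.
Since P = $2 < min AVC = $18, price fails to cover variable cost at any output.
Shutting down limits the loss to fixed cost, $335.

Shut down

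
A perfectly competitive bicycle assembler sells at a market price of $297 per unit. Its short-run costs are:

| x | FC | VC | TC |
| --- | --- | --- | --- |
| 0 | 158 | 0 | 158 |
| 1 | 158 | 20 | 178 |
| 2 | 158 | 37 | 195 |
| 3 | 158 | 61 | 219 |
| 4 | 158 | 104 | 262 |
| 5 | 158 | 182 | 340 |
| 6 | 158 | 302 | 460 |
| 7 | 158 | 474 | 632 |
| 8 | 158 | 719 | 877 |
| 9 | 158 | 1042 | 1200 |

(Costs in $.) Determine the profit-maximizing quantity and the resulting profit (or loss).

x = 8; profit = $1499

Profit at each row (π = 297x − TC): x=0: -158; x=1: 119; x=2: 399; x=3: 672; x=4: 926; x=5: 1145; x=6: 1322; x=7: 1447; x=8: 1499; x=9: 1473.
Profit is maximized at x = 8. AVC there is 719/8 = $89.88 ≤ P, so producing beats shutting down (which would give -$158).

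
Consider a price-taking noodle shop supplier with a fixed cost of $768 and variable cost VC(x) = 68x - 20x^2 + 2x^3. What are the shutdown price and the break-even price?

Shutdown price = min AVC. AVC = 68 - 20x + 2x^2, with vertex at x = 5 and minimum $18.
ATC = 768/x + 68 - 20x + 2x^2. Setting dATC/dx = −768/x^2 − 20 + 4x = 0 gives x = 8 (since 4·8^3 − 20·8^2 = 768).
min ATC = 768/8 + 68 − 20·8 + 2·8^2 = $132. That is the break-even price.
Between these two prices the firm operates at a loss; above $132 it earns a profit.

Shutdown price = $18; break-even price = $132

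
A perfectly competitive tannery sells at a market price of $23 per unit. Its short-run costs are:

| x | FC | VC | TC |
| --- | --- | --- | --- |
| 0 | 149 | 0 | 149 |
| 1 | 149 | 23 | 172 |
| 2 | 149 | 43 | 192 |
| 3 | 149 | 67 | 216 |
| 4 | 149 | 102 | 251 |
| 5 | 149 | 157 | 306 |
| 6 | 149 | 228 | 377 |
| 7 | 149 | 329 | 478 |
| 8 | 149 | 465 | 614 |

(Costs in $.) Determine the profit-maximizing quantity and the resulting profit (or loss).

Profit at each row (π = 23x − TC): x=0: -149; x=1: -149; x=2: -146; x=3: -147; x=4: -159; x=5: -191; x=6: -239; x=7: -317; x=8: -430.
Profit is maximized at x = 2. AVC there is 43/2 = $21.50 ≤ P, so producing beats shutting down (which would give -$149).

x = 2; profit = -$146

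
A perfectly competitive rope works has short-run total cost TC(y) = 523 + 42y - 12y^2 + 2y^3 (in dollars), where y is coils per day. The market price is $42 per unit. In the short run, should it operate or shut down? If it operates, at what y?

Produce at y = 4

Strip out fixed cost: VC = 42y - 12y^2 + 2y^3. Then AVC = 42 - 12y + 2y^2 and MC = 42 - 24y + 6y^2.
AVC is minimized where dAVC/dy = -12 + 4y = 0, at y = 3; min AVC = 42 - 12·3 + 2·3^2 = $24.
Since P = $42 ≥ min AVC = $24, price covers variable cost and the firm should produce.
Set P = MC: 42 = 42 - 24y + 6y^2 → -24y + 6y^2 = 0. The roots are y = 0 and y = 4; the profit-maximizing output is on the rising part of MC, so y* = 4.
Check: AVC at y = 4 is $26 ≤ P, so revenue covers variable cost.
Profit = P·y − TC = 42·4 − 627 = -$459, a loss, but smaller than the $523 fixed cost the firm would lose by shutting down.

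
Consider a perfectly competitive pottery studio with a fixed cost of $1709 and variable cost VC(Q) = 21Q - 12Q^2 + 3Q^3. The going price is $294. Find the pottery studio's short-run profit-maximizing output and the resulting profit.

Profit = -$239 at Q = 7

AVC = 21 - 12Q + 3Q^2 has its minimum $9 at Q = 2; price $294 clears that bar, so the firm operates.
With MC = 21 - 24Q + 9Q^2, P = MC on the upward-sloping part at Q* = 7.
TR = 294·7 = 2058. TC = 1709 + 588 = 2297. Profit = 2058 − 2297 = -$239.
Shutting down would mean losing the fixed cost of $1709, so operating at a loss of $239 is better by $1470.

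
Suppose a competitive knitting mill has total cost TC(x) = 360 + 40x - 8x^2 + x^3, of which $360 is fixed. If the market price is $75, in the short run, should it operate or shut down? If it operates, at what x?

From TC, MC = TC'(x) = 40 - 16x + 3x^2 and AVC = VC/x = 40 - 8x + x^2.
The AVC parabola has its vertex at x = 8/2 = 4, where AVC = 40 - 8·4 + 4^2 = $24.
P = $75 exceeds min AVC = $24, so the firm stays open.
P = MC gives -35 - 16x + 3x^2 = 0, with roots -5/3 and 7. Take the larger (rising MC): x* = 7.
Check: AVC at x = 7 is $33 ≤ P, so revenue covers variable cost.
Profit = P·x − TC = 75·7 − 591 = -$66, a loss, but smaller than the $360 fixed cost the firm would lose by shutting down.

Produce at x = 7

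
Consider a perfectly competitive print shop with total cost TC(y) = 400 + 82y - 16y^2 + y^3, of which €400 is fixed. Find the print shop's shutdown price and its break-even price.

Shutdown price = €18; break-even price = €62

AVC = 82 - 16y + y^2; minimized at y = 8, giving min AVC = €18. That is the shutdown price.
ATC = 400/y + 82 - 16y + y^2. Setting dATC/dy = −400/y^2 − 16 + 2y = 0 gives y = 10 (since 2·10^3 − 16·10^2 = 400).
min ATC = 400/10 + 82 − 16·10 + 10^2 = €62. That is the break-even price.
For €18 ≤ P < €62 the firm produces at a loss; below €18 it shuts down.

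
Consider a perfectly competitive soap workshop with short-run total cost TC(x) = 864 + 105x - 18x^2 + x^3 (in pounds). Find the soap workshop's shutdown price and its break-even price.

Shutdown price = £24; break-even price = £105

Shutdown price = min AVC. AVC = 105 - 18x + x^2, with vertex at x = 9 and minimum £24.
ATC = 864/x + 105 - 18x + x^2. Setting dATC/dx = −864/x^2 − 18 + 2x = 0 gives x = 12 (since 2·12^3 − 18·12^2 = 864).
min ATC = 864/12 + 105 − 18·12 + 12^2 = £105. That is the break-even price.
For £24 ≤ P < £105 the firm produces at a loss; below £24 it shuts down.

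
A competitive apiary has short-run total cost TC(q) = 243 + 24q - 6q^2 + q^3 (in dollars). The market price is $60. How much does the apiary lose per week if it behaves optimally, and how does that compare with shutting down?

Profit = -$27 at q = 6

AVC = 24 - 6q + q^2 has its minimum $15 at q = 3; price $60 clears that bar, so the firm operates.
MC = 24 - 12q + 3q^2. Setting P = MC and taking the root on the rising branch gives q* = 6.
TR = 60·6 = 360. TC = 243 + 144 = 387. Profit = 360 − 387 = -$27.
Shutting down would mean losing the fixed cost of $243, so operating at a loss of $27 is better by $216.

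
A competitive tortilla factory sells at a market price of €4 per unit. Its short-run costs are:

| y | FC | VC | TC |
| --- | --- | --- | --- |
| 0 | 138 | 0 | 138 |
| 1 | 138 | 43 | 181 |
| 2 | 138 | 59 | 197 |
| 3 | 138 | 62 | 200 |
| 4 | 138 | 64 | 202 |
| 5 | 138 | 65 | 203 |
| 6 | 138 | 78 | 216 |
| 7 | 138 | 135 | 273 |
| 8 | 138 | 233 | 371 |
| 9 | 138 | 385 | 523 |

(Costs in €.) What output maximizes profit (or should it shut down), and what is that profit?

y = 0 (shut down); profit = -€138

Tabulate TR − TC: y=0: -138; y=1: -177; y=2: -189; y=3: -188; y=4: -186; y=5: -183; y=6: -192; y=7: -245; y=8: -339; y=9: -487.
Profit is highest at y = 0. Equivalently, the lowest AVC in the table is 65/5 ≈ €13 at y = 5, and P = €4 falls below it — price never covers variable cost, so the firm shuts down and loses only its fixed cost.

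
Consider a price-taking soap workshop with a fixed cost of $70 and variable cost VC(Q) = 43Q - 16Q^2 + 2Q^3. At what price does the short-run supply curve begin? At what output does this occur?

Short-run supply begins at min AVC. From VC = 43Q - 16Q^2 + 2Q^3, AVC = 43 - 16Q + 2Q^2.
At the minimum of AVC, MC = AVC. MC = 43 - 32Q + 6Q^2; setting MC = AVC gives 4Q^2 - 16Q = 0, so Q = 4. min AVC = 11.
So the shutdown price is $11.

$11 per unit, at Q = 4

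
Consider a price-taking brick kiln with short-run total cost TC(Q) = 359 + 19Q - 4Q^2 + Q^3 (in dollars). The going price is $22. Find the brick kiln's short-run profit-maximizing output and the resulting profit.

Profit = -$341 at Q = 3

AVC = 19 - 4Q + Q^2 has its minimum $15 at Q = 2; price $22 clears that bar, so the firm operates.
MC = 19 - 8Q + 3Q^2. Setting P = MC and taking the root on the rising branch gives Q* = 3.
TR = 22·3 = 66. TC = 359 + 48 = 407. Profit = 66 − 407 = -$341.
Shutting down would mean losing the fixed cost of $359, so operating at a loss of $341 is better by $18.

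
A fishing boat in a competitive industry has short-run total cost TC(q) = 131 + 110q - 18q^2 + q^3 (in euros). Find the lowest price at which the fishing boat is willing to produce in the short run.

€29 per unit

The firm shuts down when price falls below the minimum of average variable cost. AVC = VC/q = 110 - 18q + q^2.
dAVC/dq = -18 + 2q = 0 gives q = 9. min AVC = 110 - 18·9 + 9^2 = 29.
For P < €29 the firm produces nothing.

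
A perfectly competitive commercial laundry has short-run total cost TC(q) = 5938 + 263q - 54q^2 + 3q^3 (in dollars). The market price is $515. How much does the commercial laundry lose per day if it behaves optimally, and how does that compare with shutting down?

AVC = 263 - 54q + 3q^2 has its minimum $20 at q = 9; price $515 clears that bar, so the firm operates.
With MC = 263 - 108q + 9q^2, P = MC on the upward-sloping part at q* = 14.
TR = 515·14 = 7210. TC = 5938 + 1330 = 7268. Profit = 7210 − 7268 = -$58.
By producing, the firm covers all variable cost plus $5880 of fixed cost; shutting down would lose the full $5938.

Profit = -$58 at q = 14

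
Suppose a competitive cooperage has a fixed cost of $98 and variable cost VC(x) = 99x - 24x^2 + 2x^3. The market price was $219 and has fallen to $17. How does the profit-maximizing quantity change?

MC = 99 - 48x + 6x^2; the shutdown threshold is min AVC = $27 (at x = 6).
With P = $219 above the shutdown price, P = MC gives x = 10.
At P = $17 < min AVC = $27, price no longer covers variable cost at any output, so the firm shuts down: x = 0.

Output falls from 10 to 0 (the firm shuts down)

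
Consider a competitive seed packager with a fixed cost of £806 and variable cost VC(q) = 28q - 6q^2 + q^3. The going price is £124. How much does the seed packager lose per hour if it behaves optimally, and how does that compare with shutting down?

AVC = 28 - 6q + q^2 has its minimum £19 at q = 3; price £124 clears that bar, so the firm operates.
With MC = 28 - 12q + 3q^2, P = MC on the upward-sloping part at q* = 8.
TR = 124·8 = 992. TC = 806 + 352 = 1158. Profit = 992 − 1158 = -£166.
Shutting down would mean losing the fixed cost of £806, so operating at a loss of £166 is better by £640.

Profit = -£166 at q = 8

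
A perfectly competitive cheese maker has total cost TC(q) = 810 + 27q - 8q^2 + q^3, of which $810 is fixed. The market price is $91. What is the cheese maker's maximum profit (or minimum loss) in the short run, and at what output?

Profit = -$298 at q = 8

AVC = 27 - 8q + q^2; min AVC = $11 at q = 4. Since P = $91 ≥ min AVC, the firm produces.
With MC = 27 - 16q + 3q^2, P = MC on the upward-sloping part at q* = 8.
TR = 91·8 = 728. TC = 810 + 216 = 1026. Profit = 728 − 1026 = -$298.
That loss of $298 beats the $810 the firm would lose by shutting down; producing recovers $512 of fixed cost.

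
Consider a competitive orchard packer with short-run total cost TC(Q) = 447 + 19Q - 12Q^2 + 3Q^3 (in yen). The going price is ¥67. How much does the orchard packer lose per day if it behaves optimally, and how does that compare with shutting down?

AVC = 19 - 12Q + 3Q^2 has its minimum ¥7 at Q = 2; price ¥67 clears that bar, so the firm operates.
With MC = 19 - 24Q + 9Q^2, P = MC on the upward-sloping part at Q* = 4.
TR = 67·4 = 268. TC = 447 + 76 = 523. Profit = 268 − 523 = -¥255.
By producing, the firm covers all variable cost plus ¥192 of fixed cost; shutting down would lose the full ¥447.

Profit = -¥255 at Q = 4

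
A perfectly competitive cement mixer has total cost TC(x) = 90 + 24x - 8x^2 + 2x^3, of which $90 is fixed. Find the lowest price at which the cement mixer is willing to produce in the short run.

$16 per unit

The shutdown price is the minimum of AVC. VC = 24x - 8x^2 + 2x^3, so AVC = 24 - 8x + 2x^2.
At the minimum of AVC, MC = AVC. MC = 24 - 16x + 6x^2; setting MC = AVC gives 4x^2 - 8x = 0, so x = 2. min AVC = 16.
So the shutdown price is $16.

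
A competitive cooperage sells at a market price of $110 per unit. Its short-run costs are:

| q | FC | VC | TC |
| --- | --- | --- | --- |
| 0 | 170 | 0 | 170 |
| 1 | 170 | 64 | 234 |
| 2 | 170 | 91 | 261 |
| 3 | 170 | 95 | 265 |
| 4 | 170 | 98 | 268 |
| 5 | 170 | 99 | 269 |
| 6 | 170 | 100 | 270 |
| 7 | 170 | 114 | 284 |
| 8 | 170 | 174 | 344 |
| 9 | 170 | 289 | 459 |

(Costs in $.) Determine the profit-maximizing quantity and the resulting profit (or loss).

Compute π = P·q − TC at each output: q=0: -170; q=1: -124; q=2: -41; q=3: 65; q=4: 172; q=5: 281; q=6: 390; q=7: 486; q=8: 536; q=9: 531.
Profit is maximized at q = 8. AVC there is 174/8 = $21.75 ≤ P, so producing beats shutting down (which would give -$170).

q = 8; profit = $536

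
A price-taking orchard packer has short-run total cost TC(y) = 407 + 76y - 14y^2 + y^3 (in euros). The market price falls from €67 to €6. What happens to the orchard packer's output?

Output falls from 9 to 0 (the firm shuts down)

MC = 76 - 28y + 3y^2; the shutdown threshold is min AVC = €27 (at y = 7).
At P = €67 ≥ min AVC, set P = MC on the rising branch: y = 9.
At P = €6 < min AVC = €27, price no longer covers variable cost at any output, so the firm shuts down: y = 0.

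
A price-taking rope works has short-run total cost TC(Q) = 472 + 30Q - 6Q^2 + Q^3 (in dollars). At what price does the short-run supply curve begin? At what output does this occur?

Short-run supply begins at min AVC. From VC = 30Q - 6Q^2 + Q^3, AVC = 30 - 6Q + Q^2.
At the minimum of AVC, MC = AVC. MC = 30 - 12Q + 3Q^2; setting MC = AVC gives 2Q^2 - 6Q = 0, so Q = 3. min AVC = 21.
The firm shuts down for any P below $21.

$21 per unit, at Q = 3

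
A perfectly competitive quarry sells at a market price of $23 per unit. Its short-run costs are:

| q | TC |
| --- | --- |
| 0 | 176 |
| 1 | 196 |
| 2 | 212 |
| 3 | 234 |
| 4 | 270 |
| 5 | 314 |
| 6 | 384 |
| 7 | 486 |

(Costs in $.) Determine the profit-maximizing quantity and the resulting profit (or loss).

q = 3; profit = -$165

Tabulate TR − TC: q=0: -176; q=1: -173; q=2: -166; q=3: -165; q=4: -178; q=5: -199; q=6: -246; q=7: -325.
Profit is maximized at q = 3. AVC there is 58/3 = $19.33 ≤ P, so producing beats shutting down (which would give -$176).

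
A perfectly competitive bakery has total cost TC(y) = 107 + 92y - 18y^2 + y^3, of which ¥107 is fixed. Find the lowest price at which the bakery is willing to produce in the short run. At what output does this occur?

The shutdown price is the minimum of AVC. VC = 92y - 18y^2 + y^3, so AVC = 92 - 18y + y^2.
dAVC/dy = -18 + 2y = 0 gives y = 9. min AVC = 92 - 18·9 + 9^2 = 11.
So the shutdown price is ¥11.

¥11 per unit, at y = 9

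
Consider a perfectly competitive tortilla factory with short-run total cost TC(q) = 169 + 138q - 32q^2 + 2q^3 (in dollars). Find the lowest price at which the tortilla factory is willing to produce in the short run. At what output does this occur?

$10 per unit, at q = 8

The shutdown price is the minimum of AVC. VC = 138q - 32q^2 + 2q^3, so AVC = 138 - 32q + 2q^2.
dAVC/dq = -32 + 4q = 0 gives q = 8. min AVC = 138 - 32·8 + 2·8^2 = 10.
For P < $10 the firm produces nothing.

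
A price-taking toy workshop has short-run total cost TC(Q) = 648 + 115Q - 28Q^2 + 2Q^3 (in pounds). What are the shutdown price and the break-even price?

Shutdown price = min AVC. AVC = 115 - 28Q + 2Q^2, with vertex at Q = 7 and minimum £17.
ATC = 648/Q + 115 - 28Q + 2Q^2. Setting dATC/dQ = −648/Q^2 − 28 + 4Q = 0 gives Q = 9 (since 4·9^3 − 28·9^2 = 648).
min ATC = 648/9 + 115 − 28·9 + 2·9^2 = £97. That is the break-even price.
Between these two prices the firm operates at a loss; above £97 it earns a profit.

Shutdown price = £17; break-even price = £97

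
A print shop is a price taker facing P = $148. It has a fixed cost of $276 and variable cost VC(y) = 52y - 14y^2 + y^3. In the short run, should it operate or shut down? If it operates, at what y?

From TC, MC = TC'(y) = 52 - 28y + 3y^2 and AVC = VC/y = 52 - 14y + y^2.
The AVC parabola has its vertex at y = 14/2 = 7, where AVC = 52 - 14·7 + 7^2 = $3.
P = $148 exceeds min AVC = $3, so the firm stays open.
Set P = MC: 148 = 52 - 28y + 3y^2 → -96 - 28y + 3y^2 = 0. The roots are y = -8/3 and y = 12; the profit-maximizing output is on the rising part of MC, so y* = 12.
Check: AVC at y = 12 is $28 ≤ P, so revenue covers variable cost.
Profit = P·y − TC = 148·12 − 612 = $1164.

Produce at y = 12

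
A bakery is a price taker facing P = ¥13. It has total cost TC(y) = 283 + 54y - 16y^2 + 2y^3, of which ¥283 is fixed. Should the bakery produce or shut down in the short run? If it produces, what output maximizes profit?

Strip out fixed cost: VC = 54y - 16y^2 + 2y^3. Then AVC = 54 - 16y + 2y^2 and MC = 54 - 32y + 6y^2.
AVC is minimized where dAVC/dy = -16 + 4y = 0, at y = 4; min AVC = 54 - 16·4 + 2·4^2 = ¥22.
With P < min AVC (¥13 < ¥22), every unit sold adds to the loss.
The firm minimizes its loss by shutting down and losing only its fixed cost of ¥283.

Shut down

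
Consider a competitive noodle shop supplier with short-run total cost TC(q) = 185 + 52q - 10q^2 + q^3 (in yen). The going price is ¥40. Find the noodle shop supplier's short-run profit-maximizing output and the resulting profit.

AVC = 52 - 10q + q^2; min AVC = ¥27 at q = 5. Since P = ¥40 ≥ min AVC, the firm produces.
With MC = 52 - 20q + 3q^2, P = MC on the upward-sloping part at q* = 6.
TR = 40·6 = 240. TC = 185 + 168 = 353. Profit = 240 − 353 = -¥113.
By producing, the firm covers all variable cost plus ¥72 of fixed cost; shutting down would lose the full ¥185.

Profit = -¥113 at q = 6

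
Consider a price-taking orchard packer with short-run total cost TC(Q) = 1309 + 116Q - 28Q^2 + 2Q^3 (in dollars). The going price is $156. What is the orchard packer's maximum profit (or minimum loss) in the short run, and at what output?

Profit = -$109 at Q = 10

AVC = 116 - 28Q + 2Q^2 has its minimum $18 at Q = 7; price $156 clears that bar, so the firm operates.
MC = 116 - 56Q + 6Q^2. Setting P = MC and taking the root on the rising branch gives Q* = 10.
TR = 156·10 = 1560. TC = 1309 + 360 = 1669. Profit = 1560 − 1669 = -$109.
That loss of $109 beats the $1309 the firm would lose by shutting down; producing recovers $1200 of fixed cost.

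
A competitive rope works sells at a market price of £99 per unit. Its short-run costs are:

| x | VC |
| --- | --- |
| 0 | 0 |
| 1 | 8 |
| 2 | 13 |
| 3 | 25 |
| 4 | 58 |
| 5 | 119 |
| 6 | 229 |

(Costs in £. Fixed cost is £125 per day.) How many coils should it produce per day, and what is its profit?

Tabulate TR − TC: x=0: -125; x=1: -34; x=2: 60; x=3: 147; x=4: 213; x=5: 251; x=6: 240.
Profit is maximized at x = 5. AVC there is 119/5 = £23.80 ≤ P, so producing beats shutting down (which would give -£125).

x = 5; profit = £251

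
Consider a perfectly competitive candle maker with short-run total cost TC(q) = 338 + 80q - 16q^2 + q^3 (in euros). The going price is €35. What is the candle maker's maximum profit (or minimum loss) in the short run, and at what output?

AVC = 80 - 16q + q^2 has its minimum €16 at q = 8; price €35 clears that bar, so the firm operates.
MC = 80 - 32q + 3q^2. Setting P = MC and taking the root on the rising branch gives q* = 9.
TR = 35·9 = 315. TC = 338 + 153 = 491. Profit = 315 − 491 = -€176.
Shutting down would mean losing the fixed cost of €338, so operating at a loss of €176 is better by €162.

Profit = -€176 at q = 9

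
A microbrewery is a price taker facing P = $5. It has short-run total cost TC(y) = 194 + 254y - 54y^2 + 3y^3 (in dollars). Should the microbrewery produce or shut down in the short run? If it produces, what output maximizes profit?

Shut down

From TC, MC = TC'(y) = 254 - 108y + 9y^2 and AVC = VC/y = 254 - 54y + 3y^2.
The AVC parabola has its vertex at y = 54/6 = 9, where AVC = 254 - 54·9 + 3·9^2 = $11.
P = $5 lies below min AVC = $11; no output level covers variable cost.
Best response: produce nothing and absorb the $194 fixed cost.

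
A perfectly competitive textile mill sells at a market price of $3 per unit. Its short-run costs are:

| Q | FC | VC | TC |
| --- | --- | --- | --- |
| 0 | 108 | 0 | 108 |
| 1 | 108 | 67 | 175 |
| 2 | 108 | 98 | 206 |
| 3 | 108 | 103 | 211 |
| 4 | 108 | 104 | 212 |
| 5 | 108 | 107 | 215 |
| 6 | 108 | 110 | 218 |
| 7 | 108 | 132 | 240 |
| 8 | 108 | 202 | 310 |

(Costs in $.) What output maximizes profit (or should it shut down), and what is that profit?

Q = 0 (shut down); profit = -$108

Profit at each row (π = 3Q − TC): Q=0: -108; Q=1: -172; Q=2: -200; Q=3: -202; Q=4: -200; Q=5: -200; Q=6: -200; Q=7: -219; Q=8: -286.
Profit is highest at Q = 0. Equivalently, the lowest AVC in the table is 110/6 ≈ $18.33 at Q = 6, and P = $3 falls below it — price never covers variable cost, so the firm shuts down and loses only its fixed cost.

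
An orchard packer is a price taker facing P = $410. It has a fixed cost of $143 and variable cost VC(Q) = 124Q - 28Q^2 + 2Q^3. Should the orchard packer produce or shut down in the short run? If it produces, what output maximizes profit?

Strip out fixed cost: VC = 124Q - 28Q^2 + 2Q^3. Then AVC = 124 - 28Q + 2Q^2 and MC = 124 - 56Q + 6Q^2.
The AVC parabola has its vertex at Q = 28/4 = 7, where AVC = 124 - 28·7 + 2·7^2 = $26.
Because $410 ≥ $26, revenue can cover variable cost; the firm operates.
Solving P = MC: -286 - 56Q + 6Q^2 = 0 ⇒ Q = -11/3 or 13. On the upward-sloping branch, Q* = 13.
Check: AVC at Q = 13 is $98 ≤ P, so revenue covers variable cost.
Profit = P·Q − TC = 410·13 − 1417 = $3913.

Produce at Q = 13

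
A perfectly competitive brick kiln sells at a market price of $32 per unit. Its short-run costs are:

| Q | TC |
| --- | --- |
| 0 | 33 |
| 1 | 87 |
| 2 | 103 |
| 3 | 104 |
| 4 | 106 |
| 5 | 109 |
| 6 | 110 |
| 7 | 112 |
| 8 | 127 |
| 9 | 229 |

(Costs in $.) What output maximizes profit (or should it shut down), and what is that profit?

Tabulate TR − TC: Q=0: -33; Q=1: -55; Q=2: -39; Q=3: -8; Q=4: 22; Q=5: 51; Q=6: 82; Q=7: 112; Q=8: 129; Q=9: 59.
Profit is maximized at Q = 8. AVC there is 94/8 = $11.75 ≤ P, so producing beats shutting down (which would give -$33).

Q = 8; profit = $129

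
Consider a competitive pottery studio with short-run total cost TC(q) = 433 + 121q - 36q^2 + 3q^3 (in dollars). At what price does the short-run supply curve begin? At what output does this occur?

$13 per unit, at q = 6

The firm shuts down when price falls below the minimum of average variable cost. AVC = VC/q = 121 - 36q + 3q^2.
At the minimum of AVC, MC = AVC. MC = 121 - 72q + 9q^2; setting MC = AVC gives 6q^2 - 36q = 0, so q = 6. min AVC = 13.
The firm shuts down for any P below $13.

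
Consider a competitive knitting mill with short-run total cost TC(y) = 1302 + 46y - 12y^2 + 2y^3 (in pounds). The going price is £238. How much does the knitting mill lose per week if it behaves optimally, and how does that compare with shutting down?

Profit = -£22 at y = 8

AVC = 46 - 12y + 2y^2; min AVC = £28 at y = 3. Since P = £238 ≥ min AVC, the firm produces.
MC = 46 - 24y + 6y^2. Setting P = MC and taking the root on the rising branch gives y* = 8.
TR = 238·8 = 1904. TC = 1302 + 624 = 1926. Profit = 1904 − 1926 = -£22.
By producing, the firm covers all variable cost plus £1280 of fixed cost; shutting down would lose the full £1302.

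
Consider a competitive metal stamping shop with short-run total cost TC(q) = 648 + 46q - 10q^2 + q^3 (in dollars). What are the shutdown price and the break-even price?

AVC = 46 - 10q + q^2; minimized at q = 5, giving min AVC = $21. That is the shutdown price.
ATC = 648/q + 46 - 10q + q^2. Setting dATC/dq = −648/q^2 − 10 + 2q = 0 gives q = 9 (since 2·9^3 − 10·9^2 = 648).
min ATC = 648/9 + 46 − 10·9 + 9^2 = $109. That is the break-even price.
Between these two prices the firm operates at a loss; above $109 it earns a profit.

Shutdown price = $21; break-even price = $109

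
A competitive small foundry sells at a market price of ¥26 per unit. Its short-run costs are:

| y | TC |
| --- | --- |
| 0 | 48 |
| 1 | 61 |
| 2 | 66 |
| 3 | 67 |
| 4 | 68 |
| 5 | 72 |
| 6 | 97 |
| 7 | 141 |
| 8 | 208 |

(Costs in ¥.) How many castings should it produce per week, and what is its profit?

y = 6; profit = ¥59

Profit at each row (π = 26y − TC): y=0: -48; y=1: -35; y=2: -14; y=3: 11; y=4: 36; y=5: 58; y=6: 59; y=7: 41; y=8: 0.
Profit is maximized at y = 6. AVC there is 49/6 = ¥8.17 ≤ P, so producing beats shutting down (which would give -¥48).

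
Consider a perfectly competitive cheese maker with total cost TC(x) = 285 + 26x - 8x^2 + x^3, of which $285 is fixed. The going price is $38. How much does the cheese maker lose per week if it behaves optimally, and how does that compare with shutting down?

AVC = 26 - 8x + x^2 has its minimum $10 at x = 4; price $38 clears that bar, so the firm operates.
With MC = 26 - 16x + 3x^2, P = MC on the upward-sloping part at x* = 6.
TR = 38·6 = 228. TC = 285 + 84 = 369. Profit = 228 − 369 = -$141.
By producing, the firm covers all variable cost plus $144 of fixed cost; shutting down would lose the full $285.

Profit = -$141 at x = 6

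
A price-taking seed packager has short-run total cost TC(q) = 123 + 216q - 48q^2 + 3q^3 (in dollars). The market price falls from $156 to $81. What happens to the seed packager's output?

Output falls from 10 to 9

MC = 216 - 96q + 9q^2; the shutdown threshold is min AVC = $24 (at q = 8).
At P = $156 ≥ min AVC, set P = MC on the rising branch: q = 10.
At P = $81 ≥ min AVC, set P = MC: q = 9. The firm stays open but cuts output.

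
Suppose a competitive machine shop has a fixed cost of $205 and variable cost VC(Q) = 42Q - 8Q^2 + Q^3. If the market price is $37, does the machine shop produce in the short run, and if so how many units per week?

Variable cost is VC = 42Q - 8Q^2 + Q^3, so AVC = VC/Q = 42 - 8Q + Q^2 and MC = dTC/dQ = 42 - 16Q + 3Q^2.
AVC is minimized where dAVC/dQ = -8 + 2Q = 0, at Q = 4; min AVC = 42 - 8·4 + 4^2 = $26.
Because $37 ≥ $26, revenue can cover variable cost; the firm operates.
Set P = MC: 37 = 42 - 16Q + 3Q^2 → 5 - 16Q + 3Q^2 = 0. The roots are Q = 1/3 and Q = 5; the profit-maximizing output is on the rising part of MC, so Q* = 5.
Check: AVC at Q = 5 is $27 ≤ P, so revenue covers variable cost.
Profit = P·Q − TC = 37·5 − 340 = -$155, a loss, but smaller than the $205 fixed cost the firm would lose by shutting down.

Produce at Q = 5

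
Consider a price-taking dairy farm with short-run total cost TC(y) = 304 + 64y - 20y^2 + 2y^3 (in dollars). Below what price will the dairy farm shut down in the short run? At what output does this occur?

$14 per unit, at y = 5

Short-run supply begins at min AVC. From VC = 64y - 20y^2 + 2y^3, AVC = 64 - 20y + 2y^2.
At the minimum of AVC, MC = AVC. MC = 64 - 40y + 6y^2; setting MC = AVC gives 4y^2 - 20y = 0, so y = 5. min AVC = 14.
The firm shuts down for any P below $14.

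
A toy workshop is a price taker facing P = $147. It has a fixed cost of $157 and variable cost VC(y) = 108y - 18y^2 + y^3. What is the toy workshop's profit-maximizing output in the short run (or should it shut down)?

Produce at y = 13

Variable cost is VC = 108y - 18y^2 + y^3, so AVC = VC/y = 108 - 18y + y^2 and MC = dTC/dy = 108 - 36y + 3y^2.
AVC is minimized where dAVC/dy = -18 + 2y = 0, at y = 9; min AVC = 108 - 18·9 + 9^2 = $27.
P = $147 exceeds min AVC = $27, so the firm stays open.
Solving P = MC: -39 - 36y + 3y^2 = 0 ⇒ y = -1 or 13. On the upward-sloping branch, y* = 13.
Check: AVC at y = 13 is $43 ≤ P, so revenue covers variable cost.
Profit = P·y − TC = 147·13 − 716 = $1195.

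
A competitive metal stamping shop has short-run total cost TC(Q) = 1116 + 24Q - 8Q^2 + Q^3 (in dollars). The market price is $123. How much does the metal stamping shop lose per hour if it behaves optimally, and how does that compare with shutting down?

Profit = -$306 at Q = 9

AVC = 24 - 8Q + Q^2; min AVC = $8 at Q = 4. Since P = $123 ≥ min AVC, the firm produces.
MC = 24 - 16Q + 3Q^2. Setting P = MC and taking the root on the rising branch gives Q* = 9.
TR = 123·9 = 1107. TC = 1116 + 297 = 1413. Profit = 1107 − 1413 = -$306.
That loss of $306 beats the $1116 the firm would lose by shutting down; producing recovers $810 of fixed cost.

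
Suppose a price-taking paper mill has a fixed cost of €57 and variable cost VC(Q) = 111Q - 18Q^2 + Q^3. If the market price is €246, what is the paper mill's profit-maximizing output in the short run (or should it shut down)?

Produce at Q = 15

Variable cost is VC = 111Q - 18Q^2 + Q^3, so AVC = VC/Q = 111 - 18Q + Q^2 and MC = dTC/dQ = 111 - 36Q + 3Q^2.
AVC is minimized where dAVC/dQ = -18 + 2Q = 0, at Q = 9; min AVC = 111 - 18·9 + 9^2 = €30.
P = €246 exceeds min AVC = €30, so the firm stays open.
Solving P = MC: -135 - 36Q + 3Q^2 = 0 ⇒ Q = -3 or 15. On the upward-sloping branch, Q* = 15.
Check: AVC at Q = 15 is €66 ≤ P, so revenue covers variable cost.
Profit = P·Q − TC = 246·15 − 1047 = €2643.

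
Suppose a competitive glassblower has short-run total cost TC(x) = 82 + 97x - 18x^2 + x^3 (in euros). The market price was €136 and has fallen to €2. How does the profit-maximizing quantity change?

Output falls from 13 to 0 (the firm shuts down)

AVC = 97 - 18x + x^2, minimized at x = 9 where min AVC = €16. MC = 97 - 36x + 3x^2.
With P = €136 above the shutdown price, P = MC gives x = 13.
At P = €2 < min AVC = €16, price no longer covers variable cost at any output, so the firm shuts down: x = 0.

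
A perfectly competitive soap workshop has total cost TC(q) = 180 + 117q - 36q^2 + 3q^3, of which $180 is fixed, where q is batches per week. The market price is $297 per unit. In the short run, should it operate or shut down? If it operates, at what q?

From TC, MC = TC'(q) = 117 - 72q + 9q^2 and AVC = VC/q = 117 - 36q + 3q^2.
AVC is minimized where dAVC/dq = -36 + 6q = 0, at q = 6; min AVC = 117 - 36·6 + 3·6^2 = $9.
P = $297 exceeds min AVC = $9, so the firm stays open.
Solving P = MC: -180 - 72q + 9q^2 = 0 ⇒ q = -2 or 10. On the upward-sloping branch, q* = 10.
Check: AVC at q = 10 is $57 ≤ P, so revenue covers variable cost.
Profit = P·q − TC = 297·10 − 750 = $2220.

Produce at q = 10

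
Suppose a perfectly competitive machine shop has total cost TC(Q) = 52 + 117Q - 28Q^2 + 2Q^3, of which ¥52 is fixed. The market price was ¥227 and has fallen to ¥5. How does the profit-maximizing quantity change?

AVC = 117 - 28Q + 2Q^2, minimized at Q = 7 where min AVC = ¥19. MC = 117 - 56Q + 6Q^2.
At P = ¥227 ≥ min AVC, set P = MC on the rising branch: Q = 11.
At P = ¥5 < min AVC = ¥19, price no longer covers variable cost at any output, so the firm shuts down: Q = 0.

Output falls from 11 to 0 (the firm shuts down)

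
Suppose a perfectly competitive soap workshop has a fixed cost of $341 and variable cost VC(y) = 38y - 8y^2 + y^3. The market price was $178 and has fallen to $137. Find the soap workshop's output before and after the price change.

AVC = 38 - 8y + y^2, minimized at y = 4 where min AVC = $22. MC = 38 - 16y + 3y^2.
With P = $178 above the shutdown price, P = MC gives y = 10.
At P = $137 ≥ min AVC, set P = MC: y = 9. The firm stays open but cuts output.

Output falls from 10 to 9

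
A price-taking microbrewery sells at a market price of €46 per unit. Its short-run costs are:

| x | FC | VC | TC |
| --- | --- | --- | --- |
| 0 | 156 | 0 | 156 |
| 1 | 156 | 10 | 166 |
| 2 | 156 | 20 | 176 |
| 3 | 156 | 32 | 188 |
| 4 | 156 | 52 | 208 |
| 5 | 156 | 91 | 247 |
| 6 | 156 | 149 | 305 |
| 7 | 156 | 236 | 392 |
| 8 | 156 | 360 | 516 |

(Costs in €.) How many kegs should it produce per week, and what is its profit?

Profit at each row (π = 46x − TC): x=0: -156; x=1: -120; x=2: -84; x=3: -50; x=4: -24; x=5: -17; x=6: -29; x=7: -70; x=8: -148.
Profit is maximized at x = 5. AVC there is 91/5 = €18.20 ≤ P, so producing beats shutting down (which would give -€156).

x = 5; profit = -€17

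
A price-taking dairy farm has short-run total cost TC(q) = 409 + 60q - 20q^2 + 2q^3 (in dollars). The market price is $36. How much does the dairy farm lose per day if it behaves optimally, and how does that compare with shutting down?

AVC = 60 - 20q + 2q^2 has its minimum $10 at q = 5; price $36 clears that bar, so the firm operates.
With MC = 60 - 40q + 6q^2, P = MC on the upward-sloping part at q* = 6.
TR = 36·6 = 216. TC = 409 + 72 = 481. Profit = 216 − 481 = -$265.
That loss of $265 beats the $409 the firm would lose by shutting down; producing recovers $144 of fixed cost.

Profit = -$265 at q = 6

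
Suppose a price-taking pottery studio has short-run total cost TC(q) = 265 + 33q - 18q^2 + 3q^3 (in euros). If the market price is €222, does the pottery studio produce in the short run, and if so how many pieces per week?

Strip out fixed cost: VC = 33q - 18q^2 + 3q^3. Then AVC = 33 - 18q + 3q^2 and MC = 33 - 36q + 9q^2.
AVC is minimized where dAVC/dq = -18 + 6q = 0, at q = 3; min AVC = 33 - 18·3 + 3·3^2 = €6.
P = €222 exceeds min AVC = €6, so the firm stays open.
P = MC gives -189 - 36q + 9q^2 = 0, with roots -3 and 7. Take the larger (rising MC): q* = 7.
Check: AVC at q = 7 is €54 ≤ P, so revenue covers variable cost.
Profit = P·q − TC = 222·7 − 643 = €911.

Produce at q = 7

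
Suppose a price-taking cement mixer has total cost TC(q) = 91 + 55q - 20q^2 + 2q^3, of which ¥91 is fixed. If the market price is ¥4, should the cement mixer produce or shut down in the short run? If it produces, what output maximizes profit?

Variable cost is VC = 55q - 20q^2 + 2q^3, so AVC = VC/q = 55 - 20q + 2q^2 and MC = dTC/dq = 55 - 40q + 6q^2.
AVC is minimized where dAVC/dq = -20 + 4q = 0, at q = 5; min AVC = 55 - 20·5 + 2·5^2 = ¥5.
Since P = ¥4 < min AVC = ¥5, price fails to cover variable cost at any output.
Best response: produce nothing and absorb the ¥91 fixed cost.

Shut down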